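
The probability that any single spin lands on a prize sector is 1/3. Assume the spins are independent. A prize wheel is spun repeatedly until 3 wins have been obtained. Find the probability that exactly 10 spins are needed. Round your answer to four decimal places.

Y = trial on which the third success occurs; negative binomial, r=3, p=0.333333.
P(Y=10) = C(9,2) · p^3 · (1−p)^7
= 36 · 0.037037 · 0.058528 = 0.078037

0.0780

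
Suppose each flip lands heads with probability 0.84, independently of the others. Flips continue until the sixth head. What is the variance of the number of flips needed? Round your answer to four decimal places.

Y = total flips until the sixth success; negative binomial with r=6, p=0.84.
Var(Y) = r(1−p)/p² = 6·0.16 / 0.84² = 1.360544

1.3605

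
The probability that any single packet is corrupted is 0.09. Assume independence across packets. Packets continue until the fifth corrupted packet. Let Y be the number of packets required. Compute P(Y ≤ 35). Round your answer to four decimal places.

0.2032

Finishing within 35 packets ⇔ at least 5 successes in the first 35. With X ~ Binomial(35, 0.09), P(Y ≤ 35) = 1 − P(X ≤ 4).
  k=0: C(35,0)·0.09^0·0.91^35 = 0.036851
  k=1: C(35,1)·0.09^1·0.91^34 = 0.127561
  k=2: C(35,2)·0.09^2·0.91^33 = 0.214471
  k=3: C(35,3)·0.09^3·0.91^32 = 0.233325
  k=4: C(35,4)·0.09^4·0.91^31 = 0.184609
1 − 0.796817 = 0.203183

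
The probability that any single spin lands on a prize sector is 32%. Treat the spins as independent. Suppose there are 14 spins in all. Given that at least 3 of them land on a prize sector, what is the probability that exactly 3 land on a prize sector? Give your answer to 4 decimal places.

X ~ Binomial(14, 0.32). Want P(X=3 | X≥3) = P(X=3) / P(X≥3).
P(X=3) = C(14,3)·0.32^3·0.68^11 = 0.171455
P(X≥3) = 1 − 0.004520 − 0.029778 − 0.091085 = 0.874617
Ratio = 0.171455 / 0.874617 = 0.196034

0.1960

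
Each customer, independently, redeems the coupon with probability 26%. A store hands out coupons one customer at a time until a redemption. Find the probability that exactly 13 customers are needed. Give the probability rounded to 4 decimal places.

0.0070

Geometric (trials to first success), p = 0.26.
P(Y = 13) = (1−p)^12 · p = 0.026964 · 0.26 = 0.007011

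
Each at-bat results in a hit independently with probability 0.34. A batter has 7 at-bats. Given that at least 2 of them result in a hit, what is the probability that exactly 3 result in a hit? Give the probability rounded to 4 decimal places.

0.3486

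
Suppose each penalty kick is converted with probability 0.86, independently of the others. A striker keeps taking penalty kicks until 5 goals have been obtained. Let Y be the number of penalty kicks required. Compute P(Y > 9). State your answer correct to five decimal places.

0.00414

Needing more than 9 penalty kicks ⇔ fewer than 5 successes in the first 9. With X ~ Binomial(9, 0.86), P(Y > 9) = P(X ≤ 4).
  k=0: C(9,0)·0.86^0·0.14^9 = 0.0000000
  k=1: C(9,1)·0.86^1·0.14^8 = 0.0000011
  k=2: C(9,2)·0.86^2·0.14^7 = 0.0000281
  k=3: C(9,3)·0.86^3·0.14^6 = 0.0004023
  k=4: C(9,4)·0.86^4·0.14^5 = 0.0037068
P(X ≤ 4) = 0.0041384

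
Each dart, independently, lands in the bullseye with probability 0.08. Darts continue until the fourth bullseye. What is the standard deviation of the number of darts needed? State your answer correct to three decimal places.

23.979

Y = total darts until the fourth success; negative binomial with r=4, p=0.08.
SD(Y) = √[r(1−p)/p²] = √(575.00000) = 23.97916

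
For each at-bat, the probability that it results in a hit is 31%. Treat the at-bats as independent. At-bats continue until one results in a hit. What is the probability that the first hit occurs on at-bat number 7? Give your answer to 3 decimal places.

Geometric (trials to first success), p = 0.31.
P(Y = 7) = (1−p)^6 · p = 0.10792 · 0.31 = 0.03345

0.033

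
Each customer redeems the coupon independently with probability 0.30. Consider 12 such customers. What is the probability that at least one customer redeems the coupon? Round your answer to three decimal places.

0.986

P(at least one) = 1 − P(none) = 1 − (1 − 0.30)^12
= 1 − 0.01384 = 0.98616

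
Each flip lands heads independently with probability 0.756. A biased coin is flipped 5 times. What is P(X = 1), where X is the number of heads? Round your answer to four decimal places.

0.0134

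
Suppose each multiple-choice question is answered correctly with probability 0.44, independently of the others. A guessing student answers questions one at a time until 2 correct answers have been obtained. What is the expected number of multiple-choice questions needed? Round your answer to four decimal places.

Y = total multiple-choice questions until the second success; negative binomial with r=2, p=0.44.
E[Y] = r / p = 2 / 0.44 = 4.545455

4.5455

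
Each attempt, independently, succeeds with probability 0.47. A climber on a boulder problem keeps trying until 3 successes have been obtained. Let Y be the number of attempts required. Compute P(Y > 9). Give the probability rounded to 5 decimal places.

Needing more than 9 attempts ⇔ fewer than 3 successes in the first 9. With X ~ Binomial(9, 0.47), P(Y > 9) = P(X ≤ 2).
  k=0: C(9,0)·0.47^0·0.53^9 = 0.0032998
  k=1: C(9,1)·0.47^1·0.53^8 = 0.0263358
  k=2: C(9,2)·0.47^2·0.53^7 = 0.0934177
P(X ≤ 2) = 0.1230533

0.12305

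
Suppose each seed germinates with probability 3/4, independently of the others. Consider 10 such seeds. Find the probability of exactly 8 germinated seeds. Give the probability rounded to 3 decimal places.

0.282

X ~ Binomial(n=10, p=0.75).
P(X=8) = C(10,8) · p^8 · (1−p)^2
= 45 · 0.10011 · 0.0625 = 0.28157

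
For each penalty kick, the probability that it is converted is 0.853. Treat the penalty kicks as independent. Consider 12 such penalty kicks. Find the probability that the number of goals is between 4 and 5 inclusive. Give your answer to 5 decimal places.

X ~ Binomial(12, 0.853); P(4 ≤ X ≤ 5) = Σ C(12,k) p^k (1−p)^(12−k) over k:
  k=4: C(12,4)·0.853^4·0.147^8 = 0.0000571
  k=5: C(12,5)·0.853^5·0.147^7 = 0.0005305
Total = 0.0005876

0.00059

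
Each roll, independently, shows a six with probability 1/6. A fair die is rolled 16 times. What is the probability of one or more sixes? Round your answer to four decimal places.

P(at least one) = 1 − P(none) = 1 − (1 − 0.166667)^16
= 1 − 0.054088 = 0.945912

0.9459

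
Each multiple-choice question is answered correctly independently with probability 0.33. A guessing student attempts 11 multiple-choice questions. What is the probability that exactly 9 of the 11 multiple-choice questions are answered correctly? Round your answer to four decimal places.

0.0011

X ~ Binomial(n=11, p=0.33).
P(X=9) = C(11,9) · p^9 · (1−p)^2
= 55 · 4.6411e-05 · 0.4489 = 0.001146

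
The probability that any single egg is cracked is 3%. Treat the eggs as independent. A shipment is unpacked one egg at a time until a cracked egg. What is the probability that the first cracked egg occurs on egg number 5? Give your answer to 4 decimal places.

0.0266

Geometric (trials to first success), p = 0.03.
P(Y = 5) = (1−p)^4 · p = 0.88529 · 0.03 = 0.026559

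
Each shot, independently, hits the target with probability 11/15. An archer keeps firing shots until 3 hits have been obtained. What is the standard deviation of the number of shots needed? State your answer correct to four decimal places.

1.2197

Y = total shots until the third success; negative binomial with r=3, p=0.733333.
SD(Y) = √[r(1−p)/p²] = √(1.487603) = 1.219673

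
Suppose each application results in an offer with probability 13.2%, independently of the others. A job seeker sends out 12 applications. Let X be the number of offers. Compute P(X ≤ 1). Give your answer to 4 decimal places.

0.5167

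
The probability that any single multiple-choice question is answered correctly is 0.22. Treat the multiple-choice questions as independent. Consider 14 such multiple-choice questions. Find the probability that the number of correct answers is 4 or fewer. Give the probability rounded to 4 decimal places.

0.8235

X ~ Binomial(14, 0.22); P(X ≤ 4) = Σ C(14,k) p^k (1−p)^(14−k) over k:
  k=0: C(14,0)·0.22^0·0.78^14 = 0.030855
  k=1: C(14,1)·0.22^1·0.78^13 = 0.121837
  k=2: C(14,2)·0.22^2·0.78^12 = 0.223369
  k=3: C(14,3)·0.22^3·0.78^11 = 0.252006
  k=4: C(14,4)·0.22^4·0.78^10 = 0.195466
Total = 0.823532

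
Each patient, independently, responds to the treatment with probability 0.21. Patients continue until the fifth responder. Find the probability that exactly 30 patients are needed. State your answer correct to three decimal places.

Y = trial on which the fifth success occurs; negative binomial, r=5, p=0.21.
P(Y=30) = C(29,4) · p^5 · (1−p)^25
= 23751 · 0.00040841 · 0.0027585 = 0.02676

0.027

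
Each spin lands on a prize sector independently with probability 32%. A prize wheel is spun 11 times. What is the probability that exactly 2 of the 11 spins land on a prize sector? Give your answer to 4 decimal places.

0.1751

X ~ Binomial(n=11, p=0.32).
P(X=2) = C(11,2) · p^2 · (1−p)^9
= 55 · 0.1024 · 0.031087 = 0.175083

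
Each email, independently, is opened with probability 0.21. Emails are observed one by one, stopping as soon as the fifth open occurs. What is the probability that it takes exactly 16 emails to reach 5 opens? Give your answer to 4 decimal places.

0.0417

Y = trial on which the fifth success occurs; negative binomial, r=5, p=0.21.
P(Y=16) = C(15,4) · p^5 · (1−p)^11
= 1365 · 0.00040841 · 0.074799 = 0.041699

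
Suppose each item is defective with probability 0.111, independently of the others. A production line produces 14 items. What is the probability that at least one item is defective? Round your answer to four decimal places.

0.8074

P(at least one) = 1 − P(none) = 1 − (1 − 0.111)^14
= 1 − 0.192586 = 0.807414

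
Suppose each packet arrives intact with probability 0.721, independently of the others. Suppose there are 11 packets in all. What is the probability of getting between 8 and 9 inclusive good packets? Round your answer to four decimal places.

X ~ Binomial(11, 0.721); P(8 ≤ X ≤ 9) = Σ C(11,k) p^k (1−p)^(11−k) over k:
  k=8: C(11,8)·0.721^8·0.279^3 = 0.261685
  k=9: C(11,9)·0.721^9·0.279^2 = 0.225418
Total = 0.487103

0.4871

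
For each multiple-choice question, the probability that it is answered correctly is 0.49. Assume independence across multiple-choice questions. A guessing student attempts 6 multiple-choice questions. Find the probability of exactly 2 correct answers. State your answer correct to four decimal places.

X ~ Binomial(n=6, p=0.49).
P(X=2) = C(6,2) · p^2 · (1−p)^4
= 15 · 0.2401 · 0.067652 = 0.243649

0.2436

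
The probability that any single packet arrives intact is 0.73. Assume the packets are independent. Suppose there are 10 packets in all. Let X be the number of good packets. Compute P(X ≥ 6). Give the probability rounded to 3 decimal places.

0.896

X ~ Binomial(10, 0.73); P(X ≥ 6) = Σ C(10,k) p^k (1−p)^(10−k) over k:
  k=6: C(10,6)·0.73^6·0.27^4 = 0.16889
  k=7: C(10,7)·0.73^7·0.27^3 = 0.26094
  k=8: C(10,8)·0.73^8·0.27^2 = 0.26456
  k=9: C(10,9)·0.73^9·0.27^1 = 0.15895
  k=10: C(10,10)·0.73^10·0.27^0 = 0.04298
Total = 0.89632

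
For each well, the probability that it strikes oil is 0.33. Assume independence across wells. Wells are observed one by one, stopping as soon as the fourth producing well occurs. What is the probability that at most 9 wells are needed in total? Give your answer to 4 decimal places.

Finishing within 9 wells ⇔ at least 4 successes in the first 9. With X ~ Binomial(9, 0.33), P(Y ≤ 9) = 1 − P(X ≤ 3).
  k=0: C(9,0)·0.33^0·0.67^9 = 0.027207
  k=1: C(9,1)·0.33^1·0.67^8 = 0.120602
  k=2: C(9,2)·0.33^2·0.67^7 = 0.237604
  k=3: C(9,3)·0.33^3·0.67^6 = 0.273067
1 − 0.658480 = 0.341520

0.3415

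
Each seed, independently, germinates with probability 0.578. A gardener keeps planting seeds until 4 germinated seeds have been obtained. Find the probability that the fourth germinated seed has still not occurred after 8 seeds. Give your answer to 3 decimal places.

Needing more than 8 seeds ⇔ fewer than 4 successes in the first 8. With X ~ Binomial(8, 0.578), P(Y > 8) = P(X ≤ 3).
  k=0: C(8,0)·0.578^0·0.422^8 = 0.00101
  k=1: C(8,1)·0.578^1·0.422^7 = 0.01102
  k=2: C(8,2)·0.578^2·0.422^6 = 0.05283
  k=3: C(8,3)·0.578^3·0.422^5 = 0.14472
P(X ≤ 3) = 0.20958

0.210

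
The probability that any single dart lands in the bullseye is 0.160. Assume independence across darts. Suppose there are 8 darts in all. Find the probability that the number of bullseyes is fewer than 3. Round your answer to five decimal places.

0.87740

X ~ Binomial(8, 0.16); P(X ≤ 2) = Σ C(8,k) p^k (1−p)^(8−k) over k:
  k=0: C(8,0)·0.16^0·0.84^8 = 0.2478759
  k=1: C(8,1)·0.16^1·0.84^7 = 0.3777156
  k=2: C(8,2)·0.16^2·0.84^6 = 0.2518104
Total = 0.8774020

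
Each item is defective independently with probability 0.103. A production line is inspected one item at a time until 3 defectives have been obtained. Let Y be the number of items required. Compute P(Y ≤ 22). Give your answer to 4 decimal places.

Finishing within 22 items ⇔ at least 3 successes in the first 22. With X ~ Binomial(22, 0.103), P(Y ≤ 22) = 1 − P(X ≤ 2).
  k=0: C(22,0)·0.103^0·0.897^22 = 0.091503
  k=1: C(22,1)·0.103^1·0.897^21 = 0.231154
  k=2: C(22,2)·0.103^2·0.897^20 = 0.278699
1 − 0.601355 = 0.398645

0.3986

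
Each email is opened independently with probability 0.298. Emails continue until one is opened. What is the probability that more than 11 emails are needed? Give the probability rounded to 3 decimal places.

Y = number of emails to the first success; geometric, p = 0.298.
P(Y > 11) = P(first 11 all fail) = (1−p)^11 = 0.02040

0.020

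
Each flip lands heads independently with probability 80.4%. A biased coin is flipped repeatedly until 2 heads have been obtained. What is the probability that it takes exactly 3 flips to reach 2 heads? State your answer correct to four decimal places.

Y = trial on which the second success occurs; negative binomial, r=2, p=0.804.
P(Y=3) = C(2,1) · p^2 · (1−p)^1
= 2 · 0.64642 · 0.196 = 0.253395

0.2534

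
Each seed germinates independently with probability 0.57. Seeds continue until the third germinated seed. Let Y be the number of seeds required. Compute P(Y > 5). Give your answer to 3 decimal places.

0.370

Needing more than 5 seeds ⇔ fewer than 3 successes in the first 5. With X ~ Binomial(5, 0.57), P(Y > 5) = P(X ≤ 2).
  k=0: C(5,0)·0.57^0·0.43^5 = 0.01470
  k=1: C(5,1)·0.57^1·0.43^4 = 0.09744
  k=2: C(5,2)·0.57^2·0.43^3 = 0.25832
P(X ≤ 2) = 0.37045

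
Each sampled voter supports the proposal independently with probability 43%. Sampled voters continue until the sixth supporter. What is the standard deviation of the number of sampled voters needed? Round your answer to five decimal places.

Y = total sampled voters until the sixth success; negative binomial with r=6, p=0.43.
SD(Y) = √[r(1−p)/p²] = √(18.4964846) = 4.3007540

4.30075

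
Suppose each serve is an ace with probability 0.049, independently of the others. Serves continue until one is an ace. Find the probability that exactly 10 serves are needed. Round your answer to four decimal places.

0.0312

Geometric (trials to first success), p = 0.049.
P(Y = 10) = (1−p)^9 · p = 0.63625 · 0.049 = 0.031176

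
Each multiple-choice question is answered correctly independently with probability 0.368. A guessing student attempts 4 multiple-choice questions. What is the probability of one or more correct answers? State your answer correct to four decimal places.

P(at least one) = 1 − P(none) = 1 − (1 − 0.368)^4
= 1 − 0.159540 = 0.840460

0.8405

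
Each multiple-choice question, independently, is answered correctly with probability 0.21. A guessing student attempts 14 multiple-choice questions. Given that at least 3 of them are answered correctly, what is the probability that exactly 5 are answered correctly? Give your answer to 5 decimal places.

0.16645

X ~ Binomial(14, 0.21). Want P(X=5 | X≥3) = P(X=5) / P(X≥3).
P(X=5) = C(14,5)·0.21^5·0.79^9 = 0.0979951
P(X≥3) = 1 − 0.0368790 − 0.1372459 − 0.2371401 = 0.5887349
Ratio = 0.0979951 / 0.5887349 = 0.1664503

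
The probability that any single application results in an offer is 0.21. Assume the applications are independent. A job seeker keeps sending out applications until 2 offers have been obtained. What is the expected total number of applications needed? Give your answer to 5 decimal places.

9.52381

Y = total applications until the second success; negative binomial with r=2, p=0.21.
E[Y] = r / p = 2 / 0.21 = 9.5238095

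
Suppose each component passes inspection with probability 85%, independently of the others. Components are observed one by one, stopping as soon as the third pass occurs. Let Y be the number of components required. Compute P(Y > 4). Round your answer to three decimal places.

0.110

Needing more than 4 components ⇔ fewer than 3 successes in the first 4. With X ~ Binomial(4, 0.85), P(Y > 4) = P(X ≤ 2).
  k=0: C(4,0)·0.85^0·0.15^4 = 0.00051
  k=1: C(4,1)·0.85^1·0.15^3 = 0.01148
  k=2: C(4,2)·0.85^2·0.15^2 = 0.09754
P(X ≤ 2) = 0.10952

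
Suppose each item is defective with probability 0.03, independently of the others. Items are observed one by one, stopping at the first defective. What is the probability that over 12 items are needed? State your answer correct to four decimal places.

0.6938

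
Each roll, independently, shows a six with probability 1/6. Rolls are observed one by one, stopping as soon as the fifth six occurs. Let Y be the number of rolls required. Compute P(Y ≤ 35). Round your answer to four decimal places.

Finishing within 35 rolls ⇔ at least 5 successes in the first 35. With X ~ Binomial(35, 0.166667), P(Y ≤ 35) = 1 − P(X ≤ 4).
  k=0: C(35,0)·0.166667^0·0.833333^35 = 0.001693
  k=1: C(35,1)·0.166667^1·0.833333^34 = 0.011851
  k=2: C(35,2)·0.166667^2·0.833333^33 = 0.040293
  k=3: C(35,3)·0.166667^3·0.833333^32 = 0.088645
  k=4: C(35,4)·0.166667^4·0.833333^31 = 0.141833
1 − 0.284315 = 0.715685

0.7157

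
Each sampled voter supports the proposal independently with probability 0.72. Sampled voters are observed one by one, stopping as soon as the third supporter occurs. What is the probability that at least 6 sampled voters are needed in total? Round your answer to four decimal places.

0.1376

Needing more than 5 sampled voters ⇔ fewer than 3 successes in the first 5. With X ~ Binomial(5, 0.72), P(Y > 5) = P(X ≤ 2).
  k=0: C(5,0)·0.72^0·0.28^5 = 0.001721
  k=1: C(5,1)·0.72^1·0.28^4 = 0.022128
  k=2: C(5,2)·0.72^2·0.28^3 = 0.113799
P(X ≤ 2) = 0.137648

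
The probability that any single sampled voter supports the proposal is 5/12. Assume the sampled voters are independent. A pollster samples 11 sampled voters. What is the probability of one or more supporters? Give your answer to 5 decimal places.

P(at least one) = 1 − P(none) = 1 − (1 − 0.416667)^11
= 1 − 0.0026612 = 0.9973388

0.99734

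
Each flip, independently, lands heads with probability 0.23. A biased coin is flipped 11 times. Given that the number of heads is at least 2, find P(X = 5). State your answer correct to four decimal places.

0.0817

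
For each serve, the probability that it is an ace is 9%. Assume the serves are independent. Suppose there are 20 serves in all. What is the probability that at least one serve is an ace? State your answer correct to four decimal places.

0.8484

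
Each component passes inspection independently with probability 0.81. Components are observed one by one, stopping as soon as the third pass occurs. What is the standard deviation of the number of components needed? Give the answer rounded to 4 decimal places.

0.9321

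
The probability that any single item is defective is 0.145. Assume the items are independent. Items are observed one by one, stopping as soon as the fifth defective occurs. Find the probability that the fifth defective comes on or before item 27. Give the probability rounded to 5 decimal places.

0.35280

Finishing within 27 items ⇔ at least 5 successes in the first 27. With X ~ Binomial(27, 0.145), P(Y ≤ 27) = 1 − P(X ≤ 4).
  k=0: C(27,0)·0.145^0·0.855^27 = 0.0145574
  k=1: C(27,1)·0.145^1·0.855^26 = 0.0666578
  k=2: C(27,2)·0.145^2·0.855^25 = 0.1469589
  k=3: C(27,3)·0.145^3·0.855^24 = 0.2076905
  k=4: C(27,4)·0.145^4·0.855^23 = 0.2113342
1 − 0.6471988 = 0.3528012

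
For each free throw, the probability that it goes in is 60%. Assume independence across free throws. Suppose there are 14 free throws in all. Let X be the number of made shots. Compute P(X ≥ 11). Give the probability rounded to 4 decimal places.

X ~ Binomial(14, 0.60); P(X ≥ 11) = Σ C(14,k) p^k (1−p)^(14−k) over k:
  k=11: C(14,11)·0.60^11·0.40^3 = 0.084517
  k=12: C(14,12)·0.60^12·0.40^2 = 0.031694
  k=13: C(14,13)·0.60^13·0.40^1 = 0.007314
  k=14: C(14,14)·0.60^14·0.40^0 = 0.000784
Total = 0.124309

0.1243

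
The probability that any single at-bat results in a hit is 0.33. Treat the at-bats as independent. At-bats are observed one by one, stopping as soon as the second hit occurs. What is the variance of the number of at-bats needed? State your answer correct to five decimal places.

12.30487

Y = total at-bats until the second success; negative binomial with r=2, p=0.33.
Var(Y) = r(1−p)/p² = 2·0.67 / 0.33² = 12.3048669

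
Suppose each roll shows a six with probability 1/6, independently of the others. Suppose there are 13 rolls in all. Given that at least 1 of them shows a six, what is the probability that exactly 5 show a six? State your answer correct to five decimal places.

X ~ Binomial(13, 0.166667). Want P(X=5 | X≥1) = P(X=5) / P(X≥1).
P(X=5) = C(13,5)·0.166667^5·0.833333^8 = 0.0384922
P(X≥1) = 1 − 0.0934639 = 0.9065361
Ratio = 0.0384922 / 0.9065361 = 0.0424607

0.04246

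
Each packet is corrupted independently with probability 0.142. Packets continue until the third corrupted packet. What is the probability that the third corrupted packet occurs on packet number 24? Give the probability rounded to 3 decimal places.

Y = trial on which the third success occurs; negative binomial, r=3, p=0.142.
P(Y=24) = C(23,2) · p^3 · (1−p)^21
= 253 · 0.0028633 · 0.040108 = 0.02905

0.029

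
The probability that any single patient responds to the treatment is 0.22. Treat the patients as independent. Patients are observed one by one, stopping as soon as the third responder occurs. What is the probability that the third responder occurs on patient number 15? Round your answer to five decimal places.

0.04914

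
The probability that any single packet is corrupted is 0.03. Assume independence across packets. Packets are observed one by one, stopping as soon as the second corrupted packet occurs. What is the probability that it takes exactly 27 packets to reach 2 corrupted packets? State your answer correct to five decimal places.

0.01093

Y = trial on which the second success occurs; negative binomial, r=2, p=0.03.
P(Y=27) = C(26,1) · p^2 · (1−p)^25
= 26 · 0.0009 · 0.46697 = 0.0109272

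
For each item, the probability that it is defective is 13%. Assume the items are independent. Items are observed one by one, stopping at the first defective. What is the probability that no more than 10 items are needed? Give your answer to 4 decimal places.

Y = number of items to the first success; geometric, p = 0.13.
P(Y ≤ 10) = 1 − (1−p)^10 = 1 − 0.248423 = 0.751577

0.7516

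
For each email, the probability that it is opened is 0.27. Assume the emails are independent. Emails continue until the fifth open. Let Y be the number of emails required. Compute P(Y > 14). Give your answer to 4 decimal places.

0.6807

Needing more than 14 emails ⇔ fewer than 5 successes in the first 14. With X ~ Binomial(14, 0.27), P(Y > 14) = P(X ≤ 4).
  k=0: C(14,0)·0.27^0·0.73^14 = 0.012205
  k=1: C(14,1)·0.27^1·0.73^13 = 0.063196
  k=2: C(14,2)·0.27^2·0.73^12 = 0.151930
  k=3: C(14,3)·0.27^3·0.73^11 = 0.224773
  k=4: C(14,4)·0.27^4·0.73^10 = 0.228622
P(X ≤ 4) = 0.680725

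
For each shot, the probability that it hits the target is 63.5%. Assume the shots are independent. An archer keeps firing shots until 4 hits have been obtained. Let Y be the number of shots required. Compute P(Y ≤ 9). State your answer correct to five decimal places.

Finishing within 9 shots ⇔ at least 4 successes in the first 9. With X ~ Binomial(9, 0.635), P(Y ≤ 9) = 1 − P(X ≤ 3).
  k=0: C(9,0)·0.635^0·0.365^9 = 0.0001150
  k=1: C(9,1)·0.635^1·0.365^8 = 0.0018004
  k=2: C(9,2)·0.635^2·0.365^7 = 0.0125285
  k=3: C(9,3)·0.635^3·0.365^6 = 0.0508578
1 − 0.0653017 = 0.9346983

0.93470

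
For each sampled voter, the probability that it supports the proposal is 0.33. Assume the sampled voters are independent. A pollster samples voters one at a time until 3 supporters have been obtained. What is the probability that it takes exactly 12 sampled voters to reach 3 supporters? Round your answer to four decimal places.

Y = trial on which the third success occurs; negative binomial, r=3, p=0.33.
P(Y=12) = C(11,2) · p^3 · (1−p)^9
= 55 · 0.035937 · 0.027207 = 0.053775

0.0538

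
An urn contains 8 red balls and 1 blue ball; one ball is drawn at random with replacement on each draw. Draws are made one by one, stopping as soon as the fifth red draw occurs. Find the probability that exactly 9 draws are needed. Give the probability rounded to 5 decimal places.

0.00592

Y = trial on which the fifth success occurs; negative binomial, r=5, p=0.888889.
P(Y=9) = C(8,4) · p^5 · (1−p)^4
= 70 · 0.55493 · 0.00015242 = 0.0059206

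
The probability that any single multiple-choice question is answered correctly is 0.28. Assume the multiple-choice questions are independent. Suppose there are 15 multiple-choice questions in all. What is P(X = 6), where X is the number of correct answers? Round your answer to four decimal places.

0.1254

X ~ Binomial(n=15, p=0.28).
P(X=6) = C(15,6) · p^6 · (1−p)^9
= 5005 · 0.00048189 · 0.051999 = 0.125414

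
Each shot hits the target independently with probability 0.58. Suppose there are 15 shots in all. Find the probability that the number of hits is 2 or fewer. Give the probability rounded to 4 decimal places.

0.0005

X ~ Binomial(15, 0.58); P(X ≤ 2) = Σ C(15,k) p^k (1−p)^(15−k) over k:
  k=0: C(15,0)·0.58^0·0.42^15 = 0.000002
  k=1: C(15,1)·0.58^1·0.42^14 = 0.000046
  k=2: C(15,2)·0.58^2·0.42^13 = 0.000447
Total = 0.000495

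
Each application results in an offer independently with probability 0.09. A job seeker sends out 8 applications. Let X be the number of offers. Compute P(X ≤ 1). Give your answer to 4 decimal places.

0.8423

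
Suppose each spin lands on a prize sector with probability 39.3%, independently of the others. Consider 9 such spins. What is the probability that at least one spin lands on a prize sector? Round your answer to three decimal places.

0.989

P(at least one) = 1 − P(none) = 1 − (1 − 0.393)^9
= 1 − 0.01119 = 0.98881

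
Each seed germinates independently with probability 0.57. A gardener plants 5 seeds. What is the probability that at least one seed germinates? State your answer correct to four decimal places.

0.9853

P(at least one) = 1 − P(none) = 1 − (1 − 0.57)^5
= 1 − 0.014701 = 0.985299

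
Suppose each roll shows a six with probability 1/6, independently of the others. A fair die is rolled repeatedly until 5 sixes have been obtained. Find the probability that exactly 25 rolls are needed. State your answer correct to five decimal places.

Y = trial on which the fifth success occurs; negative binomial, r=5, p=0.166667.
P(Y=25) = C(24,4) · p^5 · (1−p)^20
= 10626 · 0.0001286 · 0.026084 = 0.0356442

0.03564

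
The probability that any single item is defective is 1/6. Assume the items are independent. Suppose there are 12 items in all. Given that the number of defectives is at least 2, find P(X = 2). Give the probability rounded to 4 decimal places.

0.4786

X ~ Binomial(12, 0.166667). Want P(X=2 | X≥2) = P(X=2) / P(X≥2).
P(X=2) = C(12,2)·0.166667^2·0.833333^10 = 0.296094
P(X≥2) = 1 − 0.112157 − 0.269176 = 0.618667
Ratio = 0.296094 / 0.618667 = 0.478599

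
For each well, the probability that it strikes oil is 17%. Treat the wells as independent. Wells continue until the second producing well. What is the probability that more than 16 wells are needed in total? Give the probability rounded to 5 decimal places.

0.21697

Needing more than 16 wells ⇔ fewer than 2 successes in the first 16. With X ~ Binomial(16, 0.17), P(Y > 16) = P(X ≤ 1).
  k=0: C(16,0)·0.17^0·0.83^16 = 0.0507282
  k=1: C(16,1)·0.17^1·0.83^15 = 0.1662418
P(X ≤ 1) = 0.2169700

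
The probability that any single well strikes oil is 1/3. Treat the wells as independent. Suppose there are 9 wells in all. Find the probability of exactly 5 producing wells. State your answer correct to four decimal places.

0.1024

X ~ Binomial(n=9, p=0.333333).
P(X=5) = C(9,5) · p^5 · (1−p)^4
= 126 · 0.0041152 · 0.19753 = 0.102423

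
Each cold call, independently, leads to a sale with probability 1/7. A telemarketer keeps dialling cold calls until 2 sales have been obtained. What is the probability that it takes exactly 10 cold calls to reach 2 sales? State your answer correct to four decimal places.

Y = trial on which the second success occurs; negative binomial, r=2, p=0.142857.
P(Y=10) = C(9,1) · p^2 · (1−p)^8
= 9 · 0.020408 · 0.29136 = 0.053515

0.0535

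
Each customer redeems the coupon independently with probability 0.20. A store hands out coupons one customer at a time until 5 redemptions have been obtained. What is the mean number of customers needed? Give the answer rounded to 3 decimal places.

Y = total customers until the fifth success; negative binomial with r=5, p=0.20.
E[Y] = r / p = 5 / 0.20 = 25.00000

25.000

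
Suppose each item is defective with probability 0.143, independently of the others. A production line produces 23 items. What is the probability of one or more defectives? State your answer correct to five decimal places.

0.97126

P(at least one) = 1 − P(none) = 1 − (1 − 0.143)^23
= 1 − 0.0287448 = 0.9712552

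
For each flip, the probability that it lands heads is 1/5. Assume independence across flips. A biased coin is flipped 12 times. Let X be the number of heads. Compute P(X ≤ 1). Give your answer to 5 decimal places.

0.27488

X ~ Binomial(12, 0.20); P(X ≤ 1) = Σ C(12,k) p^k (1−p)^(12−k) over k:
  k=0: C(12,0)·0.20^0·0.80^12 = 0.0687195
  k=1: C(12,1)·0.20^1·0.80^11 = 0.2061584
Total = 0.2748779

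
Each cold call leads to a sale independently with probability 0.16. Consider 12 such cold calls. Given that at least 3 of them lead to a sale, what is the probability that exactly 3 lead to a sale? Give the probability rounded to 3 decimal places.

0.628

X ~ Binomial(12, 0.16). Want P(X=3 | X≥3) = P(X=3) / P(X≥3).
P(X=3) = C(12,3)·0.16^3·0.84^9 = 0.18763
P(X≥3) = 1 − 0.12341 − 0.28208 − 0.29551 = 0.29900
Ratio = 0.18763 / 0.29900 = 0.62752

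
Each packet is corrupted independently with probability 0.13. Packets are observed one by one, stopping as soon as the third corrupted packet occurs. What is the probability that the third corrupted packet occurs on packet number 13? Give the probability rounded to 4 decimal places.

0.0360

Y = trial on which the third success occurs; negative binomial, r=3, p=0.13.
P(Y=13) = C(12,2) · p^3 · (1−p)^10
= 66 · 0.002197 · 0.24842 = 0.036022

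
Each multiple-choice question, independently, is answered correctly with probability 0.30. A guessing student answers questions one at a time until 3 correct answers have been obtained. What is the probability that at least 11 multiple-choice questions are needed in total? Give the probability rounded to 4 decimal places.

0.3828

Needing more than 10 multiple-choice questions ⇔ fewer than 3 successes in the first 10. With X ~ Binomial(10, 0.30), P(Y > 10) = P(X ≤ 2).
  k=0: C(10,0)·0.30^0·0.70^10 = 0.028248
  k=1: C(10,1)·0.30^1·0.70^9 = 0.121061
  k=2: C(10,2)·0.30^2·0.70^8 = 0.233474
P(X ≤ 2) = 0.382783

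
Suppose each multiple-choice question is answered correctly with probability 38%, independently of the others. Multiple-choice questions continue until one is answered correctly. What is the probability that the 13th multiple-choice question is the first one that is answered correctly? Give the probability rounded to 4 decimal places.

0.0012

Geometric (trials to first success), p = 0.38.
P(Y = 13) = (1−p)^12 · p = 0.0032263 · 0.38 = 0.001226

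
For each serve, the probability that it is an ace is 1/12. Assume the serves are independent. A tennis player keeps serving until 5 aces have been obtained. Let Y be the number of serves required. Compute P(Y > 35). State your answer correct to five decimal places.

Needing more than 35 serves ⇔ fewer than 5 successes in the first 35. With X ~ Binomial(35, 0.083333), P(Y > 35) = P(X ≤ 4).
  k=0: C(35,0)·0.083333^0·0.916667^35 = 0.0475774
  k=1: C(35,1)·0.083333^1·0.916667^34 = 0.1513825
  k=2: C(35,2)·0.083333^2·0.916667^33 = 0.2339548
  k=3: C(35,3)·0.083333^3·0.916667^32 = 0.2339548
  k=4: C(35,4)·0.083333^4·0.916667^31 = 0.1701489
P(X ≤ 4) = 0.8370184

0.83702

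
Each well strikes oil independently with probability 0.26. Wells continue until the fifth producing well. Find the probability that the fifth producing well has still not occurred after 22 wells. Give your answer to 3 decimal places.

0.286

Needing more than 22 wells ⇔ fewer than 5 successes in the first 22. With X ~ Binomial(22, 0.26), P(Y > 22) = P(X ≤ 4).
  k=0: C(22,0)·0.26^0·0.74^22 = 0.00133
  k=1: C(22,1)·0.26^1·0.74^21 = 0.01026
  k=2: C(22,2)·0.26^2·0.74^20 = 0.03786
  k=3: C(22,3)·0.26^3·0.74^19 = 0.08868
  k=4: C(22,4)·0.26^4·0.74^18 = 0.14801
P(X ≤ 4) = 0.28614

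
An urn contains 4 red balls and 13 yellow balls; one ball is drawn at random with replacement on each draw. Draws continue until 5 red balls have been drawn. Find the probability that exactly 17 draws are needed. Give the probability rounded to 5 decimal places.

Y = trial on which the fifth success occurs; negative binomial, r=5, p=0.235294.
P(Y=17) = C(16,4) · p^5 · (1−p)^12
= 1820 · 0.0007212 · 0.039988 = 0.0524880

0.05249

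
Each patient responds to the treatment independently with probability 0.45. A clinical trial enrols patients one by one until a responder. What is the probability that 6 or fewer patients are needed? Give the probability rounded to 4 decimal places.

0.9723

Y = number of patients to the first success; geometric, p = 0.45.
P(Y ≤ 6) = 1 − (1−p)^6 = 1 − 0.027681 = 0.972319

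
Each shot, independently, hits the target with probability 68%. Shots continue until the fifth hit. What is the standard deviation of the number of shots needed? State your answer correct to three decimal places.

Y = total shots until the fifth success; negative binomial with r=5, p=0.68.
SD(Y) = √[r(1−p)/p²] = √(3.46021) = 1.86016

1.860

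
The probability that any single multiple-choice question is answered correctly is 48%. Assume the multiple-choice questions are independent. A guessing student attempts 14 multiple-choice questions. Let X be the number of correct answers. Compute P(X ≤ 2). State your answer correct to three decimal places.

X ~ Binomial(14, 0.48); P(X ≤ 2) = Σ C(14,k) p^k (1−p)^(14−k) over k:
  k=0: C(14,0)·0.48^0·0.52^14 = 0.00011
  k=1: C(14,1)·0.48^1·0.52^13 = 0.00137
  k=2: C(14,2)·0.48^2·0.52^12 = 0.00820
Total = 0.00967

0.010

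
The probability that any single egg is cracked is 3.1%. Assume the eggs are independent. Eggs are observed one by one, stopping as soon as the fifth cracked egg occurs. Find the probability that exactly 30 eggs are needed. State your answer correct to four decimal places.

0.0003

Y = trial on which the fifth success occurs; negative binomial, r=5, p=0.031.
P(Y=30) = C(29,4) · p^5 · (1−p)^25
= 23751 · 2.8629e-08 · 0.45509 = 0.000309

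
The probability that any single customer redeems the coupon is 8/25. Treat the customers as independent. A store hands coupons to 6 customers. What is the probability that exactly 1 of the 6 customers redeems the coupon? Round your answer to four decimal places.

X ~ Binomial(n=6, p=0.32).
P(X=1) = C(6,1) · p^1 · (1−p)^5
= 6 · 0.32 · 0.14539 = 0.279155

0.2792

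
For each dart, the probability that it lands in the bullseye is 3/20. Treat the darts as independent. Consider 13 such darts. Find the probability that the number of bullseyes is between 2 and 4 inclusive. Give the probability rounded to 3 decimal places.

0.568

X ~ Binomial(13, 0.15); P(2 ≤ X ≤ 4) = Σ C(13,k) p^k (1−p)^(13−k) over k:
  k=2: C(13,2)·0.15^2·0.85^11 = 0.29369
  k=3: C(13,3)·0.15^3·0.85^10 = 0.19003
  k=4: C(13,4)·0.15^4·0.85^9 = 0.08384
Total = 0.56756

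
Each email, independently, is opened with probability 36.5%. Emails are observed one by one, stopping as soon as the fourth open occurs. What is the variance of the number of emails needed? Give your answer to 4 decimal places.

Y = total emails until the fourth success; negative binomial with r=4, p=0.365.
Var(Y) = r(1−p)/p² = 4·0.635 / 0.365² = 19.065491

19.0655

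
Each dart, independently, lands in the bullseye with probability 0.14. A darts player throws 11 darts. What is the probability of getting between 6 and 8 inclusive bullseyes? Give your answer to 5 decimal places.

0.00184

X ~ Binomial(11, 0.14); P(6 ≤ X ≤ 8) = Σ C(11,k) p^k (1−p)^(11−k) over k:
  k=6: C(11,6)·0.14^6·0.86^5 = 0.0016364
  k=7: C(11,7)·0.14^7·0.86^4 = 0.0001903
  k=8: C(11,8)·0.14^8·0.86^3 = 0.0000155
Total = 0.0018422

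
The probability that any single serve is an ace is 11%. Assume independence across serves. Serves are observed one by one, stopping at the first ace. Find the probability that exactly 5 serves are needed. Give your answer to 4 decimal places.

0.0690

Geometric (trials to first success), p = 0.11.
P(Y = 5) = (1−p)^4 · p = 0.62742 · 0.11 = 0.069016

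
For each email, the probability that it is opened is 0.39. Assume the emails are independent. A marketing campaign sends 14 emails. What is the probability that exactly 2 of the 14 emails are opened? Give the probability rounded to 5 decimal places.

X ~ Binomial(n=14, p=0.39).
P(X=2) = C(14,2) · p^2 · (1−p)^12
= 91 · 0.1521 · 0.0026543 = 0.0367391

0.03674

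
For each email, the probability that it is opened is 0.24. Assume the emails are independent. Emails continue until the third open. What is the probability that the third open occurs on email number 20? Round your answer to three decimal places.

Y = trial on which the third success occurs; negative binomial, r=3, p=0.24.
P(Y=20) = C(19,2) · p^3 · (1−p)^17
= 171 · 0.013824 · 0.0094152 = 0.02226

0.022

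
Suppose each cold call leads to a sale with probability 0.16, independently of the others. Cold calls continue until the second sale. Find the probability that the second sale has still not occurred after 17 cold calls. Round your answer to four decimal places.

Needing more than 17 cold calls ⇔ fewer than 2 successes in the first 17. With X ~ Binomial(17, 0.16), P(Y > 17) = P(X ≤ 1).
  k=0: C(17,0)·0.16^0·0.84^17 = 0.051612
  k=1: C(17,1)·0.16^1·0.84^16 = 0.167123
P(X ≤ 1) = 0.218735

0.2187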